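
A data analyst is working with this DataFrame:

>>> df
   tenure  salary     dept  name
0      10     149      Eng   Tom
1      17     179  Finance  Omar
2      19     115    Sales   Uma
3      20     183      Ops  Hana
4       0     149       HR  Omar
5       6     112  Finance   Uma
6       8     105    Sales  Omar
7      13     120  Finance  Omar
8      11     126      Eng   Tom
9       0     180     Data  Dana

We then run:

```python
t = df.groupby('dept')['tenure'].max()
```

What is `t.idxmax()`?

group by dept, max of tenure:
dept
Data        0
Eng        11
Finance    17
HR          0
Ops        20
Sales      19
Name: tenure, dtype: int64
Hence Ops.

Ops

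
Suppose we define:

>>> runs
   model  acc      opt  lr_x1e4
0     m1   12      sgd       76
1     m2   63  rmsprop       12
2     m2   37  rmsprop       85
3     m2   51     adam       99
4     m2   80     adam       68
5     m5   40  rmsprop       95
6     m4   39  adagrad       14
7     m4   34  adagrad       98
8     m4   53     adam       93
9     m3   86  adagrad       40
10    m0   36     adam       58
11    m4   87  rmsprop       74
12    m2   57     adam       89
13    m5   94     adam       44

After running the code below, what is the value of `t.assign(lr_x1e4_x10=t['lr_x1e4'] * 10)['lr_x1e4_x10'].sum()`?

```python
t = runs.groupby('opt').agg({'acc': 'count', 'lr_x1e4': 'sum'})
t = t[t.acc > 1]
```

group by opt: count(acc), sum(lr_x1e4):
         acc  lr_x1e4
opt                  
adagrad    3      152
adam       6      451
rmsprop    4      266
sgd        1       76
filter rows where acc > 1:
         acc  lr_x1e4
opt                  
adagrad    3      152
adam       6      451
rmsprop    4      266
add column lr_x1e4_x10 = t['lr_x1e4'] * 10:
         acc  lr_x1e4  lr_x1e4_x10
opt                               
adagrad    3      152         1520
adam       6      451         4510
rmsprop    4      266         2660
The sum of column 'lr_x1e4_x10' is 8690.

8690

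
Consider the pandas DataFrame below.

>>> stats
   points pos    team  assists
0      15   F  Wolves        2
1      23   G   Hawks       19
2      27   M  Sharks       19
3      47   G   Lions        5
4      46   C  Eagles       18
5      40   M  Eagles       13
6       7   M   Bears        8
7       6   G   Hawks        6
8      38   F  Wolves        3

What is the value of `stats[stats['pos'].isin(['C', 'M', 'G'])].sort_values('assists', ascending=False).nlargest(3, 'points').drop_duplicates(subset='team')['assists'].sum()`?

23

filter rows where pos in ['C', 'M', 'G']:
   points pos    team  assists
1      23   G   Hawks       19
2      27   M  Sharks       19
3      47   G   Lions        5
4      46   C  Eagles       18
5      40   M  Eagles       13
6       7   M   Bears        8
7       6   G   Hawks        6
sort by assists descending:
   points pos    team  assists
1      23   G   Hawks       19
2      27   M  Sharks       19
4      46   C  Eagles       18
5      40   M  Eagles       13
6       7   M   Bears        8
7       6   G   Hawks        6
3      47   G   Lions        5
take 3 rows with largest points:
   points pos    team  assists
3      47   G   Lions        5
4      46   C  Eagles       18
5      40   M  Eagles       13
drop duplicate team (keep=first):
   points pos    team  assists
3      47   G   Lions        5
4      46   C  Eagles       18
Hence 23.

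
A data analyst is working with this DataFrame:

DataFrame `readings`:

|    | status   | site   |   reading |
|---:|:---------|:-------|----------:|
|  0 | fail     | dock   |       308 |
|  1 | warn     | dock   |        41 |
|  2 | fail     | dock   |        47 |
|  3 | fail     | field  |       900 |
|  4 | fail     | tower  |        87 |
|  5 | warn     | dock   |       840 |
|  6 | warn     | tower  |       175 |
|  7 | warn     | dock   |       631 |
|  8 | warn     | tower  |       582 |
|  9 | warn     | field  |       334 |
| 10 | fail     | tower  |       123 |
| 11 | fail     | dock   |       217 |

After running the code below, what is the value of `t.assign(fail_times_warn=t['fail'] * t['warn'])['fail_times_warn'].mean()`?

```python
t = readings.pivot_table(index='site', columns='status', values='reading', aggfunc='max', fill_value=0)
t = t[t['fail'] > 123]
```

279660.0

pivot: rows=site, cols=status, max(reading):
status  fail  warn
site              
dock     308   840
field    900   334
tower    123   582
filter rows where fail > 123:
status  fail  warn
site              
dock     308   840
field    900   334
add column fail_times_warn = t['fail'] * t['warn']:
status  fail  warn  fail_times_warn
site                               
dock     308   840           258720
field    900   334           300600
Hence 279660.0.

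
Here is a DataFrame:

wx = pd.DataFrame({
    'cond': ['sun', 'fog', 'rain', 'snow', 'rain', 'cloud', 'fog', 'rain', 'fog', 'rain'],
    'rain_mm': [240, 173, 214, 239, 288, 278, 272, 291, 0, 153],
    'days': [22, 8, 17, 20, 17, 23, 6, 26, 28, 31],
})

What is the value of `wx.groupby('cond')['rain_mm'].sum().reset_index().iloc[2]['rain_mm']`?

946

group by cond, sum of rain_mm:
cond
cloud    278
fog      445
rain     946
snow     239
sun      240
Name: rain_mm, dtype: int64
reset_index():
    cond  rain_mm
0  cloud      278
1    fog      445
2   rain      946
3   snow      239
4    sun      240
Finally, value at position 2, column 'rain_mm' = 946.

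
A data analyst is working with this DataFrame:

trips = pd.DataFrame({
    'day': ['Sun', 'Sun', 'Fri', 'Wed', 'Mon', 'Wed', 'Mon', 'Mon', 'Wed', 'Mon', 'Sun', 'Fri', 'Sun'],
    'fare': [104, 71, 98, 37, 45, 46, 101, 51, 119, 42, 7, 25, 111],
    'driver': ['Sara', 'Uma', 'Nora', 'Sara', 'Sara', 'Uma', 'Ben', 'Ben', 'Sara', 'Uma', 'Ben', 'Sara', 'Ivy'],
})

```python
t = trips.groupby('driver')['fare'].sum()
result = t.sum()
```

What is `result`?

group by driver, sum of fare:
driver
Ben     159
Ivy     111
Nora     98
Sara    330
Uma     159
Name: fare, dtype: int64
Reading off the sum of the resulting series, we get 857.

857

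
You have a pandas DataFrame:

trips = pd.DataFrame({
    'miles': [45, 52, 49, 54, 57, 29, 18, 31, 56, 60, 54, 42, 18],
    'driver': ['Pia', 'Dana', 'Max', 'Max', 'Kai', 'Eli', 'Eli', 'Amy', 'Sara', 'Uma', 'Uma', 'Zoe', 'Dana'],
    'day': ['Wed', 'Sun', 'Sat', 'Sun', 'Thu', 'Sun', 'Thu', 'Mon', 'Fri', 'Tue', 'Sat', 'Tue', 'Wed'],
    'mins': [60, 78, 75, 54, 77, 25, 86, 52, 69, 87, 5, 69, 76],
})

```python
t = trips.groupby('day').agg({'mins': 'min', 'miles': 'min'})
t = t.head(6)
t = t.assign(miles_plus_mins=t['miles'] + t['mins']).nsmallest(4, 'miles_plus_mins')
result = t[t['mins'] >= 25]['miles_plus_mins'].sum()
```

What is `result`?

group by day: min(mins), min(miles):
     mins  miles
day             
Fri    69     56
Mon    52     31
Sat     5     49
Sun    25     29
Thu    77     18
Tue    69     42
Wed    60     18
take first 6 rows:
     mins  miles
day             
Fri    69     56
Mon    52     31
Sat     5     49
Sun    25     29
Thu    77     18
Tue    69     42
add column miles_plus_mins = t['miles'] + t['mins']:
     mins  miles  miles_plus_mins
day                              
Fri    69     56              125
Mon    52     31               83
Sat     5     49               54
Sun    25     29               54
Thu    77     18               95
Tue    69     42              111
take 4 rows with smallest miles_plus_mins:
     mins  miles  miles_plus_mins
day                              
Sat     5     49               54
Sun    25     29               54
Mon    52     31               83
Thu    77     18               95
filter rows where mins >= 25:
     mins  miles  miles_plus_mins
day                              
Sun    25     29               54
Mon    52     31               83
Thu    77     18               95
sum of column 'miles_plus_mins' → 232

232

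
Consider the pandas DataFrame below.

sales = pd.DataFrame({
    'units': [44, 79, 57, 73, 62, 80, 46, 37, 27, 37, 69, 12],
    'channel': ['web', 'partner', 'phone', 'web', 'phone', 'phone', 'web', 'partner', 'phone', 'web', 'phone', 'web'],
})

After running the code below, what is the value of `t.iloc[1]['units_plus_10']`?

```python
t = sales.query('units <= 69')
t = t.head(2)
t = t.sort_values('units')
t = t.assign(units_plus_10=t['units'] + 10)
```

67

filter rows where units <= 69:
    units  channel
0      44      web
2      57    phone
4      62    phone
6      46      web
7      37  partner
8      27    phone
9      37      web
10     69    phone
11     12      web
take first 2 rows:
   units channel
0     44     web
2     57   phone
sort by units:
   units channel
0     44     web
2     57   phone
add column units_plus_10 = t['units'] + 10:
   units channel  units_plus_10
0     44     web             54
2     57   phone             67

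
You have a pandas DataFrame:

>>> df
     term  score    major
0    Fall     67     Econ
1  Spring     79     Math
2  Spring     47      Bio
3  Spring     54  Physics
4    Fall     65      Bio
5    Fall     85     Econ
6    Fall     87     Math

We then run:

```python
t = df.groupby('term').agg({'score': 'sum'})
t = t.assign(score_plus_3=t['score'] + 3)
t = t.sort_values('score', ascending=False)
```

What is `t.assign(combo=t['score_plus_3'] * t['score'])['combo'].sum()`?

126268

group by term, sum of score:
        score
term         
Fall      304
Spring    180
add column score_plus_3 = t['score'] + 3:
        score  score_plus_3
term                       
Fall      304           307
Spring    180           183
sort by score descending:
        score  score_plus_3
term                       
Fall      304           307
Spring    180           183
add column combo = t['score_plus_3'] * t['score']:
        score  score_plus_3  combo
term                              
Fall      304           307  93328
Spring    180           183  32940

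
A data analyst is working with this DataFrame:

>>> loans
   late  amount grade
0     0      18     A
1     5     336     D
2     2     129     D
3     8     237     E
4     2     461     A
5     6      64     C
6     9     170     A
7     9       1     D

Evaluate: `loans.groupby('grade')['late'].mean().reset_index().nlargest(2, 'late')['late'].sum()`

group by grade, mean of late:
grade
A    3.666667
C    6.000000
D    5.333333
E    8.000000
Name: late, dtype: float64
reset_index():
  grade      late
0     A  3.666667
1     C  6.000000
2     D  5.333333
3     E  8.000000
take 2 rows with largest late:
  grade  late
3     E   8.0
1     C   6.0
The sum of column 'late' is 14.0.

14.0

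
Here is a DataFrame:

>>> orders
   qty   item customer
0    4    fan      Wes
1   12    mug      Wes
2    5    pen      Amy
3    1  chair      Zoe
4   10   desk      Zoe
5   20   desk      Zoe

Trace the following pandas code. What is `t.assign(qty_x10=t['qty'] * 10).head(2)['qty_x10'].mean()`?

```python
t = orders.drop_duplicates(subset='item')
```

drop duplicate item (keep=first):
   qty   item customer
0    4    fan      Wes
1   12    mug      Wes
2    5    pen      Amy
3    1  chair      Zoe
4   10   desk      Zoe
add column qty_x10 = t['qty'] * 10:
   qty   item customer  qty_x10
0    4    fan      Wes       40
1   12    mug      Wes      120
2    5    pen      Amy       50
3    1  chair      Zoe       10
4   10   desk      Zoe      100
take first 2 rows:
   qty item customer  qty_x10
0    4  fan      Wes       40
1   12  mug      Wes      120
Reading off the mean of column 'qty_x10', we get 80.0.

80.0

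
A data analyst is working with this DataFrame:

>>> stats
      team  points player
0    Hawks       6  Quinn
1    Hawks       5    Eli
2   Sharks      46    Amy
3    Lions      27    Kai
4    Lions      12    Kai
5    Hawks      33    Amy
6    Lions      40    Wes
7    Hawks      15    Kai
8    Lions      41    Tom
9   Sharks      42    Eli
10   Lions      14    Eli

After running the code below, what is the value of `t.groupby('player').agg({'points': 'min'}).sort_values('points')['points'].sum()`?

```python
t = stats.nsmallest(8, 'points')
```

take 8 rows with smallest points:
     team  points player
1   Hawks       5    Eli
0   Hawks       6  Quinn
4   Lions      12    Kai
10  Lions      14    Eli
7   Hawks      15    Kai
3   Lions      27    Kai
5   Hawks      33    Amy
6   Lions      40    Wes
group by player, min of points:
        points
player        
Amy         33
Eli          5
Kai         12
Quinn        6
Wes         40
sort by points:
        points
player        
Eli          5
Quinn        6
Kai         12
Amy         33
Wes         40
Hence 96.

96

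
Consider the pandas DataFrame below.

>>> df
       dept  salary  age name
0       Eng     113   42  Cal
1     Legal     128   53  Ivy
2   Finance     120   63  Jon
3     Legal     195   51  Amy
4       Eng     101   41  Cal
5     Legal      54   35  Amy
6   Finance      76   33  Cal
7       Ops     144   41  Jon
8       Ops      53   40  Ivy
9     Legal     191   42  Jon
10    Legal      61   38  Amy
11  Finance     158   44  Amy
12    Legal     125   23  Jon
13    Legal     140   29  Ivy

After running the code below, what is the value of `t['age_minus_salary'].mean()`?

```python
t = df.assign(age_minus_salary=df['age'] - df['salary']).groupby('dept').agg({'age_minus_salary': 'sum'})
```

-271.0

add column age_minus_salary = df['age'] - df['salary']:
       dept  salary  age name  age_minus_salary
0       Eng     113   42  Cal               -71
1     Legal     128   53  Ivy               -75
2   Finance     120   63  Jon               -57
3     Legal     195   51  Amy              -144
4       Eng     101   41  Cal               -60
5     Legal      54   35  Amy               -19
6   Finance      76   33  Cal               -43
7       Ops     144   41  Jon              -103
8       Ops      53   40  Ivy               -13
9     Legal     191   42  Jon              -149
10    Legal      61   38  Amy               -23
11  Finance     158   44  Amy              -114
12    Legal     125   23  Jon              -102
13    Legal     140   29  Ivy              -111
group by dept, sum of age_minus_salary:
         age_minus_salary
dept                     
Eng                  -131
Finance              -214
Legal                -623
Ops                  -116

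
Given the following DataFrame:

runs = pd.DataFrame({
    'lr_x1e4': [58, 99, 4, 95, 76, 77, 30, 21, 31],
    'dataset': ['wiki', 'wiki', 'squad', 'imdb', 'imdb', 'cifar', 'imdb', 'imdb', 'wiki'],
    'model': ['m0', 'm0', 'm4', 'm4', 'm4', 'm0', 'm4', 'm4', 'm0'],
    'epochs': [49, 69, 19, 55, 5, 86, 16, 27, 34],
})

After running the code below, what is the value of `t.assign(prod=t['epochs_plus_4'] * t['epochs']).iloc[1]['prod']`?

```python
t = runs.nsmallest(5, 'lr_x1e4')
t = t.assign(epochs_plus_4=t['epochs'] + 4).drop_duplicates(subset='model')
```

take 5 rows with smallest lr_x1e4:
   lr_x1e4 dataset model  epochs
2        4   squad    m4      19
7       21    imdb    m4      27
6       30    imdb    m4      16
8       31    wiki    m0      34
0       58    wiki    m0      49
add column epochs_plus_4 = t['epochs'] + 4:
   lr_x1e4 dataset model  epochs  epochs_plus_4
2        4   squad    m4      19             23
7       21    imdb    m4      27             31
6       30    imdb    m4      16             20
8       31    wiki    m0      34             38
0       58    wiki    m0      49             53
drop duplicate model (keep=first):
   lr_x1e4 dataset model  epochs  epochs_plus_4
2        4   squad    m4      19             23
8       31    wiki    m0      34             38
add column prod = t['epochs_plus_4'] * t['epochs']:
   lr_x1e4 dataset model  epochs  epochs_plus_4  prod
2        4   squad    m4      19             23   437
8       31    wiki    m0      34             38  1292
value at position 1, column 'prod' → 1292

1292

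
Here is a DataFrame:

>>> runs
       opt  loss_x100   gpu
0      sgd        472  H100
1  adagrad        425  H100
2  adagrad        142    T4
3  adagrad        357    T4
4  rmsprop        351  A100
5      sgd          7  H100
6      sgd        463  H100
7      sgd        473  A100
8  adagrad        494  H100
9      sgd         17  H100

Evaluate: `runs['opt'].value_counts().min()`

1

value_counts of opt:
opt
sgd        5
adagrad    4
rmsprop    1
Name: count, dtype: int64
Taking the min of the resulting series gives 1.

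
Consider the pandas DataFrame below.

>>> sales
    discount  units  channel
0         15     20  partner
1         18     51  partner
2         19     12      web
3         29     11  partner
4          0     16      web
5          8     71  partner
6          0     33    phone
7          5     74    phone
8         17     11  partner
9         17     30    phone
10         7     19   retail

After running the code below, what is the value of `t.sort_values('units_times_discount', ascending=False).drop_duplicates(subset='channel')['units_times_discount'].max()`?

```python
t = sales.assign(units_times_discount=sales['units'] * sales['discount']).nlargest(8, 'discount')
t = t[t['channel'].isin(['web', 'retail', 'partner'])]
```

918

add column units_times_discount = sales['units'] * sales['discount']:
    discount  units  channel  units_times_discount
0         15     20  partner                   300
1         18     51  partner                   918
2         19     12      web                   228
3         29     11  partner                   319
4          0     16      web                     0
5          8     71  partner                   568
6          0     33    phone                     0
7          5     74    phone                   370
8         17     11  partner                   187
9         17     30    phone                   510
10         7     19   retail                   133
take 8 rows with largest discount:
    discount  units  channel  units_times_discount
3         29     11  partner                   319
2         19     12      web                   228
1         18     51  partner                   918
8         17     11  partner                   187
9         17     30    phone                   510
0         15     20  partner                   300
5          8     71  partner                   568
10         7     19   retail                   133
filter rows where channel in ['web', 'retail', 'partner']:
    discount  units  channel  units_times_discount
3         29     11  partner                   319
2         19     12      web                   228
1         18     51  partner                   918
8         17     11  partner                   187
0         15     20  partner                   300
5          8     71  partner                   568
10         7     19   retail                   133
sort by units_times_discount descending:
    discount  units  channel  units_times_discount
1         18     51  partner                   918
5          8     71  partner                   568
3         29     11  partner                   319
0         15     20  partner                   300
2         19     12      web                   228
8         17     11  partner                   187
10         7     19   retail                   133
drop duplicate channel (keep=first):
    discount  units  channel  units_times_discount
1         18     51  partner                   918
2         19     12      web                   228
10         7     19   retail                   133
Taking the max of column 'units_times_discount' gives 918.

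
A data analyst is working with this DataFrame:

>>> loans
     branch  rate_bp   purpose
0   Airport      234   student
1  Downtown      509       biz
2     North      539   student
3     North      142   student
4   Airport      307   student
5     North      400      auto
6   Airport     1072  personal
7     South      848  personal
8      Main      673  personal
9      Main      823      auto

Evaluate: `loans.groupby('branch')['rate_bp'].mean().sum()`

3003.0

group by branch, mean of rate_bp:
branch
Airport     537.666667
Downtown    509.000000
Main        748.000000
North       360.333333
South       848.000000
Name: rate_bp, dtype: float64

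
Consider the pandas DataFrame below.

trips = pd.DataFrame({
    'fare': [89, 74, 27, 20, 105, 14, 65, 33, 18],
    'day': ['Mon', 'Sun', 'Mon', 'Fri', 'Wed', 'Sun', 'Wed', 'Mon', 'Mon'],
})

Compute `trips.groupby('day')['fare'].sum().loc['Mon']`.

167

group by day, sum of fare:
day
Fri     20
Mon    167
Sun     88
Wed    170
Name: fare, dtype: int64
Reading off the value at index 'Mon', we get 167.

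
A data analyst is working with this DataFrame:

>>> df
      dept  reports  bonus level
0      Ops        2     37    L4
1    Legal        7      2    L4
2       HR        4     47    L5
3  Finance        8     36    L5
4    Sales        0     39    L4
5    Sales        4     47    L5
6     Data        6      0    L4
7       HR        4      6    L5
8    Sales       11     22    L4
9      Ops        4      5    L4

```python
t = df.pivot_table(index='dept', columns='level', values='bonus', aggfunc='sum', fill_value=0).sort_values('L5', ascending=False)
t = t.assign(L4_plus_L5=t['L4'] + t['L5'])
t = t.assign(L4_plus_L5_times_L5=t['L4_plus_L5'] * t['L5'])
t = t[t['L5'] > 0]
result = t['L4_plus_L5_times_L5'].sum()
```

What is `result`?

pivot: rows=dept, cols=level, sum(bonus):
level    L4  L5
dept           
Data      0   0
Finance   0  36
HR        0  53
Legal     2   0
Ops      42   0
Sales    61  47
sort by L5 descending:
level    L4  L5
dept           
HR        0  53
Sales    61  47
Finance   0  36
Data      0   0
Legal     2   0
Ops      42   0
add column L4_plus_L5 = t['L4'] + t['L5']:
level    L4  L5  L4_plus_L5
dept                       
HR        0  53          53
Sales    61  47         108
Finance   0  36          36
Data      0   0           0
Legal     2   0           2
Ops      42   0          42
add column L4_plus_L5_times_L5 = t['L4_plus_L5'] * t['L5']:
level    L4  L5  L4_plus_L5  L4_plus_L5_times_L5
dept                                            
HR        0  53          53                 2809
Sales    61  47         108                 5076
Finance   0  36          36                 1296
Data      0   0           0                    0
Legal     2   0           2                    0
Ops      42   0          42                    0
filter rows where L5 > 0:
level    L4  L5  L4_plus_L5  L4_plus_L5_times_L5
dept                                            
HR        0  53          53                 2809
Sales    61  47         108                 5076
Finance   0  36          36                 1296
Hence 9181.

9181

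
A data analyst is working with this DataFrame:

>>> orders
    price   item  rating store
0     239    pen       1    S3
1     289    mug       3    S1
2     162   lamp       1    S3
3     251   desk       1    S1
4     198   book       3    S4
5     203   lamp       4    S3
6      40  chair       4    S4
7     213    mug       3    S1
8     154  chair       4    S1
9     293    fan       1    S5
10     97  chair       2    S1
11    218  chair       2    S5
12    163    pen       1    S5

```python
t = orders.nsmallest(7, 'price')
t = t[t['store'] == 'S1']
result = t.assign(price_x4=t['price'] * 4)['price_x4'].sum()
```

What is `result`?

take 7 rows with smallest price:
    price   item  rating store
6      40  chair       4    S4
10     97  chair       2    S1
8     154  chair       4    S1
2     162   lamp       1    S3
12    163    pen       1    S5
4     198   book       3    S4
5     203   lamp       4    S3
filter rows where store == 'S1':
    price   item  rating store
10     97  chair       2    S1
8     154  chair       4    S1
add column price_x4 = t['price'] * 4:
    price   item  rating store  price_x4
10     97  chair       2    S1       388
8     154  chair       4    S1       616
The sum of column 'price_x4' is 1004.

1004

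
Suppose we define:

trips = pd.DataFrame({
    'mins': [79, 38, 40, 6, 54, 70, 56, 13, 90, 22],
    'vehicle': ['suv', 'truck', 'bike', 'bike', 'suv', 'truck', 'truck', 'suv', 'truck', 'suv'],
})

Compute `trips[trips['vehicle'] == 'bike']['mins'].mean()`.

filter rows where vehicle == 'bike':
   mins vehicle
2    40    bike
3     6    bike
So mean() = 23.0.

23.0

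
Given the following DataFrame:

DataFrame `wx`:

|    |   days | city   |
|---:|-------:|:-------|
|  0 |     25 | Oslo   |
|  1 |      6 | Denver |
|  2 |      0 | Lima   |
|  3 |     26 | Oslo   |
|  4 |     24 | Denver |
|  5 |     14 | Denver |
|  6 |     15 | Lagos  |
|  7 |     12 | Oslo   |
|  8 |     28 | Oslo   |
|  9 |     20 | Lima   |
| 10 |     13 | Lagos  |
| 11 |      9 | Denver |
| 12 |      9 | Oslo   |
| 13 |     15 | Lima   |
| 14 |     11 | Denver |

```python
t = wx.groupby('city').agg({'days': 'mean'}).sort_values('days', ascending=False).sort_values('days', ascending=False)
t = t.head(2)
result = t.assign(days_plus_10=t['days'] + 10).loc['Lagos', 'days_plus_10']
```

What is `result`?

group by city, mean of days:
             days
city             
Denver  12.800000
Lagos   14.000000
Lima    11.666667
Oslo    20.000000
sort by days descending:
             days
city             
Oslo    20.000000
Lagos   14.000000
Denver  12.800000
Lima    11.666667
sort by days descending:
             days
city             
Oslo    20.000000
Lagos   14.000000
Denver  12.800000
Lima    11.666667
take first 2 rows:
       days
city       
Oslo   20.0
Lagos  14.0
add column days_plus_10 = t['days'] + 10:
       days  days_plus_10
city                     
Oslo   20.0          30.0
Lagos  14.0          24.0

24.0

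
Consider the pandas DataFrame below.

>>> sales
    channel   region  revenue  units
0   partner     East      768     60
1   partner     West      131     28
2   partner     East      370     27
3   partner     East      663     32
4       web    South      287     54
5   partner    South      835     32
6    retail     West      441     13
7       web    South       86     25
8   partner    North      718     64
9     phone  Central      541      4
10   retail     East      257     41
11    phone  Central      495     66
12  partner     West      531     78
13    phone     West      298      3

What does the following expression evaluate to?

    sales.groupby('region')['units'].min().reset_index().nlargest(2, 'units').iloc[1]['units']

27

group by region, min of units:
region
Central     4
East       27
North      64
South      25
West        3
Name: units, dtype: int64
reset_index():
    region  units
0  Central      4
1     East     27
2    North     64
3    South     25
4     West      3
take 2 rows with largest units:
  region  units
2  North     64
1   East     27
Finally, value at position 1, column 'units' = 27.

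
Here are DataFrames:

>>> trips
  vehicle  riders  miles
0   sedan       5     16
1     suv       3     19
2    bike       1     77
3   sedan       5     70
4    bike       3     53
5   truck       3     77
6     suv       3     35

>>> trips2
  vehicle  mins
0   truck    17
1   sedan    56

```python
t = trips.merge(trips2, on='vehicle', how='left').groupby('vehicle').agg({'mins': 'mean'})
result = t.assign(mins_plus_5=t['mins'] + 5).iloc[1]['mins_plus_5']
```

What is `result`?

61.0

merge on 'vehicle' (how='left') → 7 rows:
  vehicle  riders  miles  mins
0   sedan       5     16  56.0
1     suv       3     19   NaN
2    bike       1     77   NaN
3   sedan       5     70  56.0
4    bike       3     53   NaN
5   truck       3     77  17.0
6     suv       3     35   NaN
group by vehicle, mean of mins:
         mins
vehicle      
bike      NaN
sedan    56.0
suv       NaN
truck    17.0
add column mins_plus_5 = t['mins'] + 5:
         mins  mins_plus_5
vehicle                   
bike      NaN          NaN
sedan    56.0         61.0
suv       NaN          NaN
truck    17.0         22.0
Then the value at position 1, column 'mins_plus_5': 61.0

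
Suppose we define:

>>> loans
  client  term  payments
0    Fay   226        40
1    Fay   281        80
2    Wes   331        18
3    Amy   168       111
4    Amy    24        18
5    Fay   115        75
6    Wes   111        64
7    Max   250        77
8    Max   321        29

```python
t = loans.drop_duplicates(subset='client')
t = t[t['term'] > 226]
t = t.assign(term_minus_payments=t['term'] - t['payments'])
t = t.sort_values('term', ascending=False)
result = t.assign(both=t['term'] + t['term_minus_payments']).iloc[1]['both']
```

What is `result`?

423

drop duplicate client (keep=first):
  client  term  payments
0    Fay   226        40
2    Wes   331        18
3    Amy   168       111
7    Max   250        77
filter rows where term > 226:
  client  term  payments
2    Wes   331        18
7    Max   250        77
add column term_minus_payments = t['term'] - t['payments']:
  client  term  payments  term_minus_payments
2    Wes   331        18                  313
7    Max   250        77                  173
sort by term descending:
  client  term  payments  term_minus_payments
2    Wes   331        18                  313
7    Max   250        77                  173
add column both = t['term'] + t['term_minus_payments']:
  client  term  payments  term_minus_payments  both
2    Wes   331        18                  313   644
7    Max   250        77                  173   423
Finally, value at position 1, column 'both' = 423.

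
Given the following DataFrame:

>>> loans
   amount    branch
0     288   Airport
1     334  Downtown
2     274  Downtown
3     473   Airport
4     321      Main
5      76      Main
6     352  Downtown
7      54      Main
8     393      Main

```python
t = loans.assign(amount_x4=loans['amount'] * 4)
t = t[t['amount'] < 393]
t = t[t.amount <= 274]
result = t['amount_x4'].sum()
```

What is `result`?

add column amount_x4 = loans['amount'] * 4:
   amount    branch  amount_x4
0     288   Airport       1152
1     334  Downtown       1336
2     274  Downtown       1096
3     473   Airport       1892
4     321      Main       1284
5      76      Main        304
6     352  Downtown       1408
7      54      Main        216
8     393      Main       1572
filter rows where amount < 393:
   amount    branch  amount_x4
0     288   Airport       1152
1     334  Downtown       1336
2     274  Downtown       1096
4     321      Main       1284
5      76      Main        304
6     352  Downtown       1408
7      54      Main        216
filter rows where amount <= 274:
   amount    branch  amount_x4
2     274  Downtown       1096
5      76      Main        304
7      54      Main        216
Taking the sum of column 'amount_x4' gives 1616.

1616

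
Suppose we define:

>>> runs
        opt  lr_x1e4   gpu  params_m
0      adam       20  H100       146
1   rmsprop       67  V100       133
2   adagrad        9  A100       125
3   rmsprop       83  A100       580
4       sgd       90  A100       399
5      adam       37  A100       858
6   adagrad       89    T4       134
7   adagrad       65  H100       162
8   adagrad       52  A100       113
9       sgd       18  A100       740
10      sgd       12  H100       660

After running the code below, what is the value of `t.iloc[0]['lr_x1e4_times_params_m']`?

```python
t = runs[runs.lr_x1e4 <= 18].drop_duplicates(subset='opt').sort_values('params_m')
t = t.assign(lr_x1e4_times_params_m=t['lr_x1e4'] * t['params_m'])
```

1125

filter rows where lr_x1e4 <= 18:
        opt  lr_x1e4   gpu  params_m
2   adagrad        9  A100       125
9       sgd       18  A100       740
10      sgd       12  H100       660
drop duplicate opt (keep=first):
       opt  lr_x1e4   gpu  params_m
2  adagrad        9  A100       125
9      sgd       18  A100       740
sort by params_m:
       opt  lr_x1e4   gpu  params_m
2  adagrad        9  A100       125
9      sgd       18  A100       740
add column lr_x1e4_times_params_m = t['lr_x1e4'] * t['params_m']:
       opt  lr_x1e4   gpu  params_m  lr_x1e4_times_params_m
2  adagrad        9  A100       125                    1125
9      sgd       18  A100       740                   13320
Reading off the value at position 0, column 'lr_x1e4_times_params_m', we get 1125.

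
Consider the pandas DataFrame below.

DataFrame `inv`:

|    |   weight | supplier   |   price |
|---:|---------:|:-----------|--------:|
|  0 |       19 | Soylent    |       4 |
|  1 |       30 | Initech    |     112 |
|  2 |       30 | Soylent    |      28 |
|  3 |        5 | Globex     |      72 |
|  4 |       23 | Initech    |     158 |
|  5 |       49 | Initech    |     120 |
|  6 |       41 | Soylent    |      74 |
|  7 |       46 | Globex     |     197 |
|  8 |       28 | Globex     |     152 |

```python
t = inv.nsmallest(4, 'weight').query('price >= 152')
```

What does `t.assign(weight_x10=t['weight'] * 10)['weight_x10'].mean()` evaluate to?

255.0

take 4 rows with smallest weight:
   weight supplier  price
3       5   Globex     72
0      19  Soylent      4
4      23  Initech    158
8      28   Globex    152
filter rows where price >= 152:
   weight supplier  price
4      23  Initech    158
8      28   Globex    152
add column weight_x10 = t['weight'] * 10:
   weight supplier  price  weight_x10
4      23  Initech    158         230
8      28   Globex    152         280
Hence 255.0.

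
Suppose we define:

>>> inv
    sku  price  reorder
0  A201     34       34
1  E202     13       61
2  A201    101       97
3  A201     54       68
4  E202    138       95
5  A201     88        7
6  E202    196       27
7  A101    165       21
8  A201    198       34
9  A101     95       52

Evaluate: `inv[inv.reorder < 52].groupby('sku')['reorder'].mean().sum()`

filter rows where reorder < 52:
    sku  price  reorder
0  A201     34       34
5  A201     88        7
6  E202    196       27
7  A101    165       21
8  A201    198       34
group by sku, mean of reorder:
sku
A101    21.0
A201    25.0
E202    27.0
Name: reorder, dtype: float64
Hence 73.0.

73.0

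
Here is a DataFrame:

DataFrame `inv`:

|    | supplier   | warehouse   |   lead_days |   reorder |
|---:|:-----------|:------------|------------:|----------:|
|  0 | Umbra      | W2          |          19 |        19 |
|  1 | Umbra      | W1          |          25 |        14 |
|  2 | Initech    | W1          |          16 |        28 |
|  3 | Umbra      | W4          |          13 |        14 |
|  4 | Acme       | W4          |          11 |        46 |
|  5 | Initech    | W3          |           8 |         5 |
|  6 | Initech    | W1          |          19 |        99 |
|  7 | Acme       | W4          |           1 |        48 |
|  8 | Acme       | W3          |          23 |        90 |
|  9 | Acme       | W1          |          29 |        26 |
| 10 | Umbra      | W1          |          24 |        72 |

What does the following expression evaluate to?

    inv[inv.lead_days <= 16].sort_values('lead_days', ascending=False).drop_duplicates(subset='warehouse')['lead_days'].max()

16

filter rows where lead_days <= 16:
  supplier warehouse  lead_days  reorder
2  Initech        W1         16       28
3    Umbra        W4         13       14
4     Acme        W4         11       46
5  Initech        W3          8        5
7     Acme        W4          1       48
sort by lead_days descending:
  supplier warehouse  lead_days  reorder
2  Initech        W1         16       28
3    Umbra        W4         13       14
4     Acme        W4         11       46
5  Initech        W3          8        5
7     Acme        W4          1       48
drop duplicate warehouse (keep=first):
  supplier warehouse  lead_days  reorder
2  Initech        W1         16       28
3    Umbra        W4         13       14
5  Initech        W3          8        5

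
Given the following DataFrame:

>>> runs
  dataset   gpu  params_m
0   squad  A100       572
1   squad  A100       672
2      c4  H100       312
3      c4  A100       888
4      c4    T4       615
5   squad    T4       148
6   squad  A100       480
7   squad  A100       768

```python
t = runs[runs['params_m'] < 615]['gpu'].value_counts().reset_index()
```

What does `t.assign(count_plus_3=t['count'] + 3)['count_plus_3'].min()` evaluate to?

4

filter rows where params_m < 615:
  dataset   gpu  params_m
0   squad  A100       572
2      c4  H100       312
5   squad    T4       148
6   squad  A100       480
value_counts of gpu:
gpu
A100    2
H100    1
T4      1
Name: count, dtype: int64
reset_index():
    gpu  count
0  A100      2
1  H100      1
2    T4      1
add column count_plus_3 = t['count'] + 3:
    gpu  count  count_plus_3
0  A100      2             5
1  H100      1             4
2    T4      1             4
The min of column 'count_plus_3' is 4.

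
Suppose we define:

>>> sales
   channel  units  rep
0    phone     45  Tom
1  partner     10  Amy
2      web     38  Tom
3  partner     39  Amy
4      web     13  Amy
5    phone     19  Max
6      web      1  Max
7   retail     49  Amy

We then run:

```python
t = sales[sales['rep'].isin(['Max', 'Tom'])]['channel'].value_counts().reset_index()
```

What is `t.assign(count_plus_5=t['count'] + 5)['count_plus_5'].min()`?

filter rows where rep in ['Max', 'Tom']:
  channel  units  rep
0   phone     45  Tom
2     web     38  Tom
5   phone     19  Max
6     web      1  Max
value_counts of channel:
channel
phone    2
web      2
Name: count, dtype: int64
reset_index():
  channel  count
0   phone      2
1     web      2
add column count_plus_5 = t['count'] + 5:
  channel  count  count_plus_5
0   phone      2             7
1     web      2             7
So min() = 7.

7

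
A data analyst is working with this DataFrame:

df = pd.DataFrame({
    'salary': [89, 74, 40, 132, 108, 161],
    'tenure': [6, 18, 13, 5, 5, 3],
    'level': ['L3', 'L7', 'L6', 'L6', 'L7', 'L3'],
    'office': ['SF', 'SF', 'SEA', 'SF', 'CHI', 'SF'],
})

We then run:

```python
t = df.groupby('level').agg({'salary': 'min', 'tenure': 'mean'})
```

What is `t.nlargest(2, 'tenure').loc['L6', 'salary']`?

40

group by level: min(salary), mean(tenure):
       salary  tenure
level                
L3         89     4.5
L6         40     9.0
L7         74    11.5
take 2 rows with largest tenure:
       salary  tenure
level                
L7         74    11.5
L6         40     9.0
The value at row 'L6', column 'salary' is 40.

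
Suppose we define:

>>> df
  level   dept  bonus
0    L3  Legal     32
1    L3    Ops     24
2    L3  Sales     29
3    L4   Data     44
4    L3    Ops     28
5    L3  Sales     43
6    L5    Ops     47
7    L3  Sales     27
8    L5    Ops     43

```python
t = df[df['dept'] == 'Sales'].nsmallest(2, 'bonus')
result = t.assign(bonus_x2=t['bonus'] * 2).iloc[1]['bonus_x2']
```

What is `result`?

58

filter rows where dept == 'Sales':
  level   dept  bonus
2    L3  Sales     29
5    L3  Sales     43
7    L3  Sales     27
take 2 rows with smallest bonus:
  level   dept  bonus
7    L3  Sales     27
2    L3  Sales     29
add column bonus_x2 = t['bonus'] * 2:
  level   dept  bonus  bonus_x2
7    L3  Sales     27        54
2    L3  Sales     29        58
So iloc[1]['bonus_x2'] = 58.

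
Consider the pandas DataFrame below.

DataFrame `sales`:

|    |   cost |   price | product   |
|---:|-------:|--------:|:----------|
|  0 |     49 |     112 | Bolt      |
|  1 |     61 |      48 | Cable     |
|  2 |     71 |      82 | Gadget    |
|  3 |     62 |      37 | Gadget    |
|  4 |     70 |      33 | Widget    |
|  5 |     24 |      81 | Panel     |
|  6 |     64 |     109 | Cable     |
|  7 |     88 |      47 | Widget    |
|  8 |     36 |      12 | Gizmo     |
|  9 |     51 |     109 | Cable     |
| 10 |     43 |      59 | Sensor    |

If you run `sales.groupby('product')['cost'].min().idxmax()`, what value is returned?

group by product, min of cost:
product
Bolt      49
Cable     51
Gadget    62
Gizmo     36
Panel     24
Sensor    43
Widget    70
Name: cost, dtype: int64
label with the largest value → Widget

Widget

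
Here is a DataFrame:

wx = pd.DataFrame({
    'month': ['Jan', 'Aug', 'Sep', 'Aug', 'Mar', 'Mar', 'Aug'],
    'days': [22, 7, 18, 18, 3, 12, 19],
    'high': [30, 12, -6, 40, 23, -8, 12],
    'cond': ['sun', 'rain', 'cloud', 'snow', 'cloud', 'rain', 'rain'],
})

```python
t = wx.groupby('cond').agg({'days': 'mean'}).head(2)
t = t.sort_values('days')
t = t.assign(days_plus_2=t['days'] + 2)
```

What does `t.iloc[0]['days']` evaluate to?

group by cond, mean of days:
            days
cond            
cloud  10.500000
rain   12.666667
snow   18.000000
sun    22.000000
take first 2 rows:
            days
cond            
cloud  10.500000
rain   12.666667
sort by days:
            days
cond            
cloud  10.500000
rain   12.666667
add column days_plus_2 = t['days'] + 2:
            days  days_plus_2
cond                         
cloud  10.500000    12.500000
rain   12.666667    14.666667

10.5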